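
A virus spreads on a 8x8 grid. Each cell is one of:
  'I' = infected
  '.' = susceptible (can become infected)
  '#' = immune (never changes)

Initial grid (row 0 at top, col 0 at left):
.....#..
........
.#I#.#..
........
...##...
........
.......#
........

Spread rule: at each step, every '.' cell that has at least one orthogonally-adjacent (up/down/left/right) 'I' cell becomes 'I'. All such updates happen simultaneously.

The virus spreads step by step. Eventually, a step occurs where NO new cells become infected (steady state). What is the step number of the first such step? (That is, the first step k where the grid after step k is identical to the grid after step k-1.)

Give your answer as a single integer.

Answer: 11

Derivation:
Step 0 (initial): 1 infected
Step 1: +2 new -> 3 infected
Step 2: +6 new -> 9 infected
Step 3: +8 new -> 17 infected
Step 4: +10 new -> 27 infected
Step 5: +8 new -> 35 infected
Step 6: +10 new -> 45 infected
Step 7: +7 new -> 52 infected
Step 8: +3 new -> 55 infected
Step 9: +1 new -> 56 infected
Step 10: +1 new -> 57 infected
Step 11: +0 new -> 57 infected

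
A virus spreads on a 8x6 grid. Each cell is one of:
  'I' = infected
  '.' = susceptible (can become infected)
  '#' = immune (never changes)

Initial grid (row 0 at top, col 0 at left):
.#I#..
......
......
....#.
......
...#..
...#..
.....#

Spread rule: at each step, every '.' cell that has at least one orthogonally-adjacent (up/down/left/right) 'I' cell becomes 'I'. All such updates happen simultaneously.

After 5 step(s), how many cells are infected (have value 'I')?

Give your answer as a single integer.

Answer: 24

Derivation:
Step 0 (initial): 1 infected
Step 1: +1 new -> 2 infected
Step 2: +3 new -> 5 infected
Step 3: +5 new -> 10 infected
Step 4: +8 new -> 18 infected
Step 5: +6 new -> 24 infected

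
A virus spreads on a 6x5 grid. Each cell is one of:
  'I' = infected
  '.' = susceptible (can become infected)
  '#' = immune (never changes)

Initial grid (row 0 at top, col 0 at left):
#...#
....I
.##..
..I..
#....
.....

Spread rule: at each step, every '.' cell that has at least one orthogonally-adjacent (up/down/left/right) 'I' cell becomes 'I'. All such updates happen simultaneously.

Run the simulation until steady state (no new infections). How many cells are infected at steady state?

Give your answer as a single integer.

Answer: 25

Derivation:
Step 0 (initial): 2 infected
Step 1: +5 new -> 7 infected
Step 2: +8 new -> 15 infected
Step 3: +6 new -> 21 infected
Step 4: +4 new -> 25 infected
Step 5: +0 new -> 25 infected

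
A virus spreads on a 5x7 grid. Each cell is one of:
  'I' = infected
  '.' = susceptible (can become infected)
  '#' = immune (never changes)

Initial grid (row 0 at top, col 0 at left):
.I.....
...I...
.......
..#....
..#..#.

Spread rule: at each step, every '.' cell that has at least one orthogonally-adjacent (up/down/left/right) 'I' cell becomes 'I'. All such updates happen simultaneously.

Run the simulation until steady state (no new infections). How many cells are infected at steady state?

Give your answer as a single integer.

Step 0 (initial): 2 infected
Step 1: +7 new -> 9 infected
Step 2: +7 new -> 16 infected
Step 3: +7 new -> 23 infected
Step 4: +6 new -> 29 infected
Step 5: +2 new -> 31 infected
Step 6: +1 new -> 32 infected
Step 7: +0 new -> 32 infected

Answer: 32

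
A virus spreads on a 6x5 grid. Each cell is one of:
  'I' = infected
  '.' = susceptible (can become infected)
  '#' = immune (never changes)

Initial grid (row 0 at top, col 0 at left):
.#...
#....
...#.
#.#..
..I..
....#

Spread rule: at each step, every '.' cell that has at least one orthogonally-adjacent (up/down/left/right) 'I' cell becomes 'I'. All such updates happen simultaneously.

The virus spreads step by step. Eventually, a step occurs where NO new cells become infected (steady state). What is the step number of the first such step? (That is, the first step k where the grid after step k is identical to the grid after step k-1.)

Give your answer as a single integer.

Answer: 8

Derivation:
Step 0 (initial): 1 infected
Step 1: +3 new -> 4 infected
Step 2: +6 new -> 10 infected
Step 3: +3 new -> 13 infected
Step 4: +4 new -> 17 infected
Step 5: +2 new -> 19 infected
Step 6: +3 new -> 22 infected
Step 7: +1 new -> 23 infected
Step 8: +0 new -> 23 infected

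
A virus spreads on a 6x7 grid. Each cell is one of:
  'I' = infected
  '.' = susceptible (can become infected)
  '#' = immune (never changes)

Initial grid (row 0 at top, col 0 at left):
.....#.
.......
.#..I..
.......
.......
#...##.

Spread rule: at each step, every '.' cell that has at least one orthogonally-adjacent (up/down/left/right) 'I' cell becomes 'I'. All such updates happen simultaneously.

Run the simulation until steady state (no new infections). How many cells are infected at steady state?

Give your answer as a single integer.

Answer: 37

Derivation:
Step 0 (initial): 1 infected
Step 1: +4 new -> 5 infected
Step 2: +8 new -> 13 infected
Step 3: +7 new -> 20 infected
Step 4: +7 new -> 27 infected
Step 5: +6 new -> 33 infected
Step 6: +4 new -> 37 infected
Step 7: +0 new -> 37 infected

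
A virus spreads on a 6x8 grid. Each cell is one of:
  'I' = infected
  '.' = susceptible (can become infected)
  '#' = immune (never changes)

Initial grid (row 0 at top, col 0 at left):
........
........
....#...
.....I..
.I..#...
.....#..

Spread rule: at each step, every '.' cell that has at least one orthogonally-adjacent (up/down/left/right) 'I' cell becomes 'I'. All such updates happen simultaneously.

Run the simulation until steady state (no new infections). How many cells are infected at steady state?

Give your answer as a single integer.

Step 0 (initial): 2 infected
Step 1: +8 new -> 10 infected
Step 2: +11 new -> 21 infected
Step 3: +11 new -> 32 infected
Step 4: +9 new -> 41 infected
Step 5: +4 new -> 45 infected
Step 6: +0 new -> 45 infected

Answer: 45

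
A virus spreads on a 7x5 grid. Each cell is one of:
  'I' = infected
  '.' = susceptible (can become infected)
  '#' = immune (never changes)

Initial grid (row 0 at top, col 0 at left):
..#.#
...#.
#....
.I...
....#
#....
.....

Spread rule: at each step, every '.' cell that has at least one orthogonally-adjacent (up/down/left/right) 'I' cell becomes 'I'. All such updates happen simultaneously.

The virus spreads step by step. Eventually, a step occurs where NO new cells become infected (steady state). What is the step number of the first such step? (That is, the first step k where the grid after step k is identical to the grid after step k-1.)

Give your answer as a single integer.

Step 0 (initial): 1 infected
Step 1: +4 new -> 5 infected
Step 2: +6 new -> 11 infected
Step 3: +8 new -> 19 infected
Step 4: +5 new -> 24 infected
Step 5: +3 new -> 27 infected
Step 6: +1 new -> 28 infected
Step 7: +0 new -> 28 infected

Answer: 7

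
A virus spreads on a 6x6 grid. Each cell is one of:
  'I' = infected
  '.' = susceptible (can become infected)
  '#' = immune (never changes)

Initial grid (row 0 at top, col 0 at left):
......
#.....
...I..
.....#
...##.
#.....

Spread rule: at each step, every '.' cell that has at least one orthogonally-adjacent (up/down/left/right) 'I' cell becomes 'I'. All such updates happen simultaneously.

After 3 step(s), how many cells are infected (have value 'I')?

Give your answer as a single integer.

Answer: 19

Derivation:
Step 0 (initial): 1 infected
Step 1: +4 new -> 5 infected
Step 2: +7 new -> 12 infected
Step 3: +7 new -> 19 infected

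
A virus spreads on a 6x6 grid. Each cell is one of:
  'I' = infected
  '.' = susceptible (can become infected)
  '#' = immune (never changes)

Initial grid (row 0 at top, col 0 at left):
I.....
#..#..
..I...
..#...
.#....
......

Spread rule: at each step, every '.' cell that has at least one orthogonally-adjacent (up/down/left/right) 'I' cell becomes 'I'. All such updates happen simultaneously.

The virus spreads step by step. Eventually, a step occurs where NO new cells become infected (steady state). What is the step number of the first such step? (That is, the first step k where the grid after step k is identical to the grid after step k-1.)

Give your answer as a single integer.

Step 0 (initial): 2 infected
Step 1: +4 new -> 6 infected
Step 2: +6 new -> 12 infected
Step 3: +6 new -> 18 infected
Step 4: +7 new -> 25 infected
Step 5: +5 new -> 30 infected
Step 6: +2 new -> 32 infected
Step 7: +0 new -> 32 infected

Answer: 7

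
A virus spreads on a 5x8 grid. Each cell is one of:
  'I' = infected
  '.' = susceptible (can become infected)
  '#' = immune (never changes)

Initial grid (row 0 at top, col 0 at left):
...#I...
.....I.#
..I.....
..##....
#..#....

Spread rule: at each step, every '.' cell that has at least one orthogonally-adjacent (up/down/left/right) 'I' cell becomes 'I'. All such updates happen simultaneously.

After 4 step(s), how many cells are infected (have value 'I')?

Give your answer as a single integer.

Step 0 (initial): 3 infected
Step 1: +7 new -> 10 infected
Step 2: +9 new -> 19 infected
Step 3: +9 new -> 28 infected
Step 4: +5 new -> 33 infected

Answer: 33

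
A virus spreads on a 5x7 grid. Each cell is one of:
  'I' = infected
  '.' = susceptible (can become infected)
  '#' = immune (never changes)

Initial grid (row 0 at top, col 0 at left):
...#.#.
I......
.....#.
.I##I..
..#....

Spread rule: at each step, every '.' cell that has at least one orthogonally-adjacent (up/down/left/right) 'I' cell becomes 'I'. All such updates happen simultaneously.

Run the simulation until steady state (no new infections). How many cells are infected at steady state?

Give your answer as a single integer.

Step 0 (initial): 3 infected
Step 1: +9 new -> 12 infected
Step 2: +9 new -> 21 infected
Step 3: +6 new -> 27 infected
Step 4: +1 new -> 28 infected
Step 5: +1 new -> 29 infected
Step 6: +0 new -> 29 infected

Answer: 29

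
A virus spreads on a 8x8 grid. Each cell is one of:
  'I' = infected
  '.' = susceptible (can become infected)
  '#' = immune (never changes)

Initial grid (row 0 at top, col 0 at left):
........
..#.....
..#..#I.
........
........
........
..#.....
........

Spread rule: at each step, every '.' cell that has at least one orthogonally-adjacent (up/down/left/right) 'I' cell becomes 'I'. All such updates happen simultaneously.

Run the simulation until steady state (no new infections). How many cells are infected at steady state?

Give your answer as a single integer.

Answer: 60

Derivation:
Step 0 (initial): 1 infected
Step 1: +3 new -> 4 infected
Step 2: +6 new -> 10 infected
Step 3: +7 new -> 17 infected
Step 4: +8 new -> 25 infected
Step 5: +8 new -> 33 infected
Step 6: +7 new -> 40 infected
Step 7: +7 new -> 47 infected
Step 8: +6 new -> 53 infected
Step 9: +4 new -> 57 infected
Step 10: +2 new -> 59 infected
Step 11: +1 new -> 60 infected
Step 12: +0 new -> 60 infected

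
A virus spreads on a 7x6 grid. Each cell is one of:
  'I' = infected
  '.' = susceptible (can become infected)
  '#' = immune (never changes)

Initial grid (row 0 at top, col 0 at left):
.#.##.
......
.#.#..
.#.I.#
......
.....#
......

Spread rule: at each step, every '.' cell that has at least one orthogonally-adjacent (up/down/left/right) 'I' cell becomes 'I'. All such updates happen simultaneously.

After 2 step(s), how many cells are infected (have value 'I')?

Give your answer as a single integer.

Step 0 (initial): 1 infected
Step 1: +3 new -> 4 infected
Step 2: +5 new -> 9 infected

Answer: 9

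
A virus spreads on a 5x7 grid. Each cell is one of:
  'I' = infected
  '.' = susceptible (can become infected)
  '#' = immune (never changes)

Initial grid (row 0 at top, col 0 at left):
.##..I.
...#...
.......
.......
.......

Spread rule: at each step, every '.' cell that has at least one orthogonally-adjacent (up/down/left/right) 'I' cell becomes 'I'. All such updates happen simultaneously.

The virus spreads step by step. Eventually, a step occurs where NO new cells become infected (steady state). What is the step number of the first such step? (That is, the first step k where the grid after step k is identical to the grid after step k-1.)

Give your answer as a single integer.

Step 0 (initial): 1 infected
Step 1: +3 new -> 4 infected
Step 2: +4 new -> 8 infected
Step 3: +3 new -> 11 infected
Step 4: +4 new -> 15 infected
Step 5: +4 new -> 19 infected
Step 6: +4 new -> 23 infected
Step 7: +4 new -> 27 infected
Step 8: +3 new -> 30 infected
Step 9: +2 new -> 32 infected
Step 10: +0 new -> 32 infected

Answer: 10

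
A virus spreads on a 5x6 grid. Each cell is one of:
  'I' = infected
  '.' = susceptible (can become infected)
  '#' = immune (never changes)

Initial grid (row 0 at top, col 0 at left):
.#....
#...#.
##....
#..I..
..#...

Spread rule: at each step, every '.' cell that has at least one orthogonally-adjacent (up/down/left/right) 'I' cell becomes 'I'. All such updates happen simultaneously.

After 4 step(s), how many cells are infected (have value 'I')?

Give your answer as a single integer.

Step 0 (initial): 1 infected
Step 1: +4 new -> 5 infected
Step 2: +6 new -> 11 infected
Step 3: +5 new -> 16 infected
Step 4: +5 new -> 21 infected

Answer: 21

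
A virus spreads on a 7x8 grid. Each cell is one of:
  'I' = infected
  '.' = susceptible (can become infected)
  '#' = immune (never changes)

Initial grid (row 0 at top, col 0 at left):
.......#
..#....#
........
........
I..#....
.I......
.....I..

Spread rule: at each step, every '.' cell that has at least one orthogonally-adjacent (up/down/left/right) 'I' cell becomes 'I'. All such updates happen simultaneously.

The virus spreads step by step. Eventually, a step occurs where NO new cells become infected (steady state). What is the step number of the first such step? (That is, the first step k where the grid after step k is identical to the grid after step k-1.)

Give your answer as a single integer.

Step 0 (initial): 3 infected
Step 1: +8 new -> 11 infected
Step 2: +11 new -> 22 infected
Step 3: +7 new -> 29 infected
Step 4: +8 new -> 37 infected
Step 5: +6 new -> 43 infected
Step 6: +6 new -> 49 infected
Step 7: +3 new -> 52 infected
Step 8: +0 new -> 52 infected

Answer: 8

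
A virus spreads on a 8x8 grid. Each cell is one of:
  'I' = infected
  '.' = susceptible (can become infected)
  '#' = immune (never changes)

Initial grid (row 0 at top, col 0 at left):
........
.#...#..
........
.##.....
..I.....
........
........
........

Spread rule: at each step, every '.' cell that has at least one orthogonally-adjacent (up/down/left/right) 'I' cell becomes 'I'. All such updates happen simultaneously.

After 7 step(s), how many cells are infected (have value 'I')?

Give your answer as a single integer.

Answer: 56

Derivation:
Step 0 (initial): 1 infected
Step 1: +3 new -> 4 infected
Step 2: +6 new -> 10 infected
Step 3: +9 new -> 19 infected
Step 4: +11 new -> 30 infected
Step 5: +12 new -> 42 infected
Step 6: +8 new -> 50 infected
Step 7: +6 new -> 56 infected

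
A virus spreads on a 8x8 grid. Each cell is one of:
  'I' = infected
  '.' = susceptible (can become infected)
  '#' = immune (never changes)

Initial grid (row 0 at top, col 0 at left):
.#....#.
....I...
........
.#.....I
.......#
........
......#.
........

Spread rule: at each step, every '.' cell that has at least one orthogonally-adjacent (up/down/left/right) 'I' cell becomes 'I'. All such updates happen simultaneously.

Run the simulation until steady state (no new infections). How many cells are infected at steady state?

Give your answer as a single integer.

Step 0 (initial): 2 infected
Step 1: +6 new -> 8 infected
Step 2: +11 new -> 19 infected
Step 3: +8 new -> 27 infected
Step 4: +7 new -> 34 infected
Step 5: +7 new -> 41 infected
Step 6: +7 new -> 48 infected
Step 7: +5 new -> 53 infected
Step 8: +3 new -> 56 infected
Step 9: +2 new -> 58 infected
Step 10: +1 new -> 59 infected
Step 11: +0 new -> 59 infected

Answer: 59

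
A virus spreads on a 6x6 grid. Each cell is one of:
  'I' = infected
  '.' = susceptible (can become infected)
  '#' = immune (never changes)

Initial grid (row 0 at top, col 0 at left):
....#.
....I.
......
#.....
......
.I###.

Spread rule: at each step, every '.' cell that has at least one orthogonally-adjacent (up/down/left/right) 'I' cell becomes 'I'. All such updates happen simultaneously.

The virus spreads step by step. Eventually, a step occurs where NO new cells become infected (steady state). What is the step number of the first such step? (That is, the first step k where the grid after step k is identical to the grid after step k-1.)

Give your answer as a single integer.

Answer: 6

Derivation:
Step 0 (initial): 2 infected
Step 1: +5 new -> 7 infected
Step 2: +9 new -> 16 infected
Step 3: +9 new -> 25 infected
Step 4: +4 new -> 29 infected
Step 5: +2 new -> 31 infected
Step 6: +0 new -> 31 infected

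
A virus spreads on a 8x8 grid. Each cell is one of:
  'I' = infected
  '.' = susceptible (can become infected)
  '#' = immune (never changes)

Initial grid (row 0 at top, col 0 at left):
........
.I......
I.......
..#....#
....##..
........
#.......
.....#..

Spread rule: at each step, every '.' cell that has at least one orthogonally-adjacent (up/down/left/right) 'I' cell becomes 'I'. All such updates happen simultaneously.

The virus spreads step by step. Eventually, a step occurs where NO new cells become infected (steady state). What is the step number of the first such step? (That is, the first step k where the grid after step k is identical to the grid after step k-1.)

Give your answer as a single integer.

Step 0 (initial): 2 infected
Step 1: +5 new -> 7 infected
Step 2: +6 new -> 13 infected
Step 3: +5 new -> 18 infected
Step 4: +6 new -> 24 infected
Step 5: +7 new -> 31 infected
Step 6: +7 new -> 38 infected
Step 7: +7 new -> 45 infected
Step 8: +4 new -> 49 infected
Step 9: +4 new -> 53 infected
Step 10: +2 new -> 55 infected
Step 11: +2 new -> 57 infected
Step 12: +1 new -> 58 infected
Step 13: +0 new -> 58 infected

Answer: 13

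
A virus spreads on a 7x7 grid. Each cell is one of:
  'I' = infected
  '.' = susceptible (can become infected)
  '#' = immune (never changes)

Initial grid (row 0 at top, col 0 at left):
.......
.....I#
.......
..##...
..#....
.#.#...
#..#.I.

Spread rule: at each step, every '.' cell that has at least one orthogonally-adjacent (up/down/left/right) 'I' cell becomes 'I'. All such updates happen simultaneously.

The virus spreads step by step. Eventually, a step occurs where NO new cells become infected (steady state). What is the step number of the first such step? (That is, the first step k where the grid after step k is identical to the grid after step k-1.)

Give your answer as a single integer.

Step 0 (initial): 2 infected
Step 1: +6 new -> 8 infected
Step 2: +9 new -> 17 infected
Step 3: +7 new -> 24 infected
Step 4: +4 new -> 28 infected
Step 5: +3 new -> 31 infected
Step 6: +3 new -> 34 infected
Step 7: +2 new -> 36 infected
Step 8: +1 new -> 37 infected
Step 9: +1 new -> 38 infected
Step 10: +0 new -> 38 infected

Answer: 10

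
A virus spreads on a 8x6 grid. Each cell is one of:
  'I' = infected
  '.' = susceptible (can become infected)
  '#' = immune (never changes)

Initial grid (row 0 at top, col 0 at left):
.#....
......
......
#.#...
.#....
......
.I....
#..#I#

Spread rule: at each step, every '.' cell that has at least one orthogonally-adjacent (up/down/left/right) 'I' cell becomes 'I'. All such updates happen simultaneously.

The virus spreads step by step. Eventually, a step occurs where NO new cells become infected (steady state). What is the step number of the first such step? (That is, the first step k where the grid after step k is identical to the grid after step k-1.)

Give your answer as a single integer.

Step 0 (initial): 2 infected
Step 1: +5 new -> 7 infected
Step 2: +6 new -> 13 infected
Step 3: +5 new -> 18 infected
Step 4: +3 new -> 21 infected
Step 5: +3 new -> 24 infected
Step 6: +3 new -> 27 infected
Step 7: +4 new -> 31 infected
Step 8: +4 new -> 35 infected
Step 9: +4 new -> 39 infected
Step 10: +1 new -> 40 infected
Step 11: +1 new -> 41 infected
Step 12: +0 new -> 41 infected

Answer: 12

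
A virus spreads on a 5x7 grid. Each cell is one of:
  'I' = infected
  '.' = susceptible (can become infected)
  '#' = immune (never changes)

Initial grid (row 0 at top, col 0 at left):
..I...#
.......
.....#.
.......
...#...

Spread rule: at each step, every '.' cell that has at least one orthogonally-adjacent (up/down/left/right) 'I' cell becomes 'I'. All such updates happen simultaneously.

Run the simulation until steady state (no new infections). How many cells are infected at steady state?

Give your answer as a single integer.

Answer: 32

Derivation:
Step 0 (initial): 1 infected
Step 1: +3 new -> 4 infected
Step 2: +5 new -> 9 infected
Step 3: +6 new -> 15 infected
Step 4: +6 new -> 21 infected
Step 5: +4 new -> 25 infected
Step 6: +4 new -> 29 infected
Step 7: +2 new -> 31 infected
Step 8: +1 new -> 32 infected
Step 9: +0 new -> 32 infected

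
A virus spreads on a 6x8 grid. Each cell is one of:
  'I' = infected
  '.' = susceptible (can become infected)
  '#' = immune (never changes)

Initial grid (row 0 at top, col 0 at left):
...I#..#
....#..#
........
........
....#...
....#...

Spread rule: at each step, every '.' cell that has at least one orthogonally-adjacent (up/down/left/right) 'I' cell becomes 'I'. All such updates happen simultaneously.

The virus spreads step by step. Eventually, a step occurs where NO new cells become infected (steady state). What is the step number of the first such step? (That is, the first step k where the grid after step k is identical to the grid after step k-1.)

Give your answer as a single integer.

Answer: 10

Derivation:
Step 0 (initial): 1 infected
Step 1: +2 new -> 3 infected
Step 2: +3 new -> 6 infected
Step 3: +5 new -> 11 infected
Step 4: +6 new -> 17 infected
Step 5: +7 new -> 24 infected
Step 6: +8 new -> 32 infected
Step 7: +6 new -> 38 infected
Step 8: +3 new -> 41 infected
Step 9: +1 new -> 42 infected
Step 10: +0 new -> 42 infected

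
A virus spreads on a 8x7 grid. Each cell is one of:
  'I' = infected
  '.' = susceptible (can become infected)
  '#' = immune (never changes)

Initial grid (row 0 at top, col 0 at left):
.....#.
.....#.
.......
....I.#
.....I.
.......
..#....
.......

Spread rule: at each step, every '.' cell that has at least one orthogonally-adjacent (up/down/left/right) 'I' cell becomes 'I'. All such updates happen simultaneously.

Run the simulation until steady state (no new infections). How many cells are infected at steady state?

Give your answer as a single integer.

Answer: 52

Derivation:
Step 0 (initial): 2 infected
Step 1: +6 new -> 8 infected
Step 2: +8 new -> 16 infected
Step 3: +10 new -> 26 infected
Step 4: +10 new -> 36 infected
Step 5: +7 new -> 43 infected
Step 6: +5 new -> 48 infected
Step 7: +3 new -> 51 infected
Step 8: +1 new -> 52 infected
Step 9: +0 new -> 52 infected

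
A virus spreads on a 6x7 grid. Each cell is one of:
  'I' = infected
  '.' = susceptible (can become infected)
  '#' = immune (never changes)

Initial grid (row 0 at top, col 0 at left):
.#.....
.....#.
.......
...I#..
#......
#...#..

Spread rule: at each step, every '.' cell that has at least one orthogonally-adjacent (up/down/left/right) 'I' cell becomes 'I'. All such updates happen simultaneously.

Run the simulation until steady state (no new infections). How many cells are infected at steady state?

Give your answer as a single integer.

Step 0 (initial): 1 infected
Step 1: +3 new -> 4 infected
Step 2: +7 new -> 11 infected
Step 3: +9 new -> 20 infected
Step 4: +9 new -> 29 infected
Step 5: +5 new -> 34 infected
Step 6: +2 new -> 36 infected
Step 7: +0 new -> 36 infected

Answer: 36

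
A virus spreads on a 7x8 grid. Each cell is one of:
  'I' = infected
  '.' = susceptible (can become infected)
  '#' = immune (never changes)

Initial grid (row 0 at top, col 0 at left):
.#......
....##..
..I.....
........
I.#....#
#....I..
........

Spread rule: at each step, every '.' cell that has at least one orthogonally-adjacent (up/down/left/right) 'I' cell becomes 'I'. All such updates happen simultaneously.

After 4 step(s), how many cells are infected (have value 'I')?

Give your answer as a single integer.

Answer: 44

Derivation:
Step 0 (initial): 3 infected
Step 1: +10 new -> 13 infected
Step 2: +15 new -> 28 infected
Step 3: +10 new -> 38 infected
Step 4: +6 new -> 44 infected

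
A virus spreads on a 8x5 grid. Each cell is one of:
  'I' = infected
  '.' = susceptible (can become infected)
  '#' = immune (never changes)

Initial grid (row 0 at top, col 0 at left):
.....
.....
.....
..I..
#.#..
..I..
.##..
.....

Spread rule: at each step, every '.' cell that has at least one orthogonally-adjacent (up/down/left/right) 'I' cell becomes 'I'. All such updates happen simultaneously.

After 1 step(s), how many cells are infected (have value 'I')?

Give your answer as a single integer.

Answer: 7

Derivation:
Step 0 (initial): 2 infected
Step 1: +5 new -> 7 infected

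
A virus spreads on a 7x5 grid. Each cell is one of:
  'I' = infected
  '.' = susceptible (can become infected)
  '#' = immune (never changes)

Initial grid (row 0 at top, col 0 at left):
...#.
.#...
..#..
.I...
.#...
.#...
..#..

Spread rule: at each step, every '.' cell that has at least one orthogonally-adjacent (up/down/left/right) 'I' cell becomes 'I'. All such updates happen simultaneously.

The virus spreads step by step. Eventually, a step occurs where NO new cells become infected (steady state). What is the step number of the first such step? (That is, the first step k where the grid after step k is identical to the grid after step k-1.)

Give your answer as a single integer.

Answer: 7

Derivation:
Step 0 (initial): 1 infected
Step 1: +3 new -> 4 infected
Step 2: +4 new -> 8 infected
Step 3: +6 new -> 14 infected
Step 4: +6 new -> 20 infected
Step 5: +6 new -> 26 infected
Step 6: +3 new -> 29 infected
Step 7: +0 new -> 29 infected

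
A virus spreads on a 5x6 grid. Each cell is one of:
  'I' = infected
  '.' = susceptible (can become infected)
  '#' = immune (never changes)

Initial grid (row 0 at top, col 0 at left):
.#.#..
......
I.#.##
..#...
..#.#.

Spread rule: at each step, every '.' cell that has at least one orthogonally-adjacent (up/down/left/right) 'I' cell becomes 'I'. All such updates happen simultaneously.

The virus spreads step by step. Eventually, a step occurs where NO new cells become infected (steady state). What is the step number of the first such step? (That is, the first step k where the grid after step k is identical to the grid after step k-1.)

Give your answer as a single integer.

Step 0 (initial): 1 infected
Step 1: +3 new -> 4 infected
Step 2: +4 new -> 8 infected
Step 3: +2 new -> 10 infected
Step 4: +2 new -> 12 infected
Step 5: +2 new -> 14 infected
Step 6: +3 new -> 17 infected
Step 7: +3 new -> 20 infected
Step 8: +1 new -> 21 infected
Step 9: +1 new -> 22 infected
Step 10: +0 new -> 22 infected

Answer: 10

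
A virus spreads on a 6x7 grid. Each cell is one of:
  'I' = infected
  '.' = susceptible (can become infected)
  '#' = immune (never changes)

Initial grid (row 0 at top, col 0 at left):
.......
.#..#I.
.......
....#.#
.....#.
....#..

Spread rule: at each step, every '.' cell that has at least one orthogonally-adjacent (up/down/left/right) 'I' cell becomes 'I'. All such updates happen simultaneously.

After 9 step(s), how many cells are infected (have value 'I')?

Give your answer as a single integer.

Step 0 (initial): 1 infected
Step 1: +3 new -> 4 infected
Step 2: +5 new -> 9 infected
Step 3: +2 new -> 11 infected
Step 4: +4 new -> 15 infected
Step 5: +5 new -> 20 infected
Step 6: +6 new -> 26 infected
Step 7: +4 new -> 30 infected
Step 8: +2 new -> 32 infected
Step 9: +1 new -> 33 infected

Answer: 33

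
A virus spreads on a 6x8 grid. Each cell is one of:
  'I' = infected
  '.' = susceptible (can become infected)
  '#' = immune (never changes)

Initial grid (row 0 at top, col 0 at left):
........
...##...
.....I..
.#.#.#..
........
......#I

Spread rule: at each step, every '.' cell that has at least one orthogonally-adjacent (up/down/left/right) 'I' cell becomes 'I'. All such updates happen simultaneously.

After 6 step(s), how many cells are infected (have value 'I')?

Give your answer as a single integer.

Answer: 38

Derivation:
Step 0 (initial): 2 infected
Step 1: +4 new -> 6 infected
Step 2: +8 new -> 14 infected
Step 3: +6 new -> 20 infected
Step 4: +8 new -> 28 infected
Step 5: +5 new -> 33 infected
Step 6: +5 new -> 38 infected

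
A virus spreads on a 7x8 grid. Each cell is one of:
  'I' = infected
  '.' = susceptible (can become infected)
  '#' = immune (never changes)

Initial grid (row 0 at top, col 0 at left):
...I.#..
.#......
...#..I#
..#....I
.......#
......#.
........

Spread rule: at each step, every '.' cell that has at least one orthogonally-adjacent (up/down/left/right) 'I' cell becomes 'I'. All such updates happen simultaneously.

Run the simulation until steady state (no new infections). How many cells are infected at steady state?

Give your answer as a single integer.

Answer: 49

Derivation:
Step 0 (initial): 3 infected
Step 1: +6 new -> 9 infected
Step 2: +9 new -> 18 infected
Step 3: +5 new -> 23 infected
Step 4: +5 new -> 28 infected
Step 5: +5 new -> 33 infected
Step 6: +6 new -> 39 infected
Step 7: +5 new -> 44 infected
Step 8: +4 new -> 48 infected
Step 9: +1 new -> 49 infected
Step 10: +0 new -> 49 infected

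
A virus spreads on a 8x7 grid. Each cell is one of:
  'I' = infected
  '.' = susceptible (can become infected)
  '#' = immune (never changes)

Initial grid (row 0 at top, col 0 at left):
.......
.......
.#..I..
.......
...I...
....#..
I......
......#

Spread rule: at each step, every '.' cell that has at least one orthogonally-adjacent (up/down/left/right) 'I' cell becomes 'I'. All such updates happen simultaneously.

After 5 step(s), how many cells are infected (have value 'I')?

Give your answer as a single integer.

Step 0 (initial): 3 infected
Step 1: +11 new -> 14 infected
Step 2: +15 new -> 29 infected
Step 3: +12 new -> 41 infected
Step 4: +7 new -> 48 infected
Step 5: +4 new -> 52 infected

Answer: 52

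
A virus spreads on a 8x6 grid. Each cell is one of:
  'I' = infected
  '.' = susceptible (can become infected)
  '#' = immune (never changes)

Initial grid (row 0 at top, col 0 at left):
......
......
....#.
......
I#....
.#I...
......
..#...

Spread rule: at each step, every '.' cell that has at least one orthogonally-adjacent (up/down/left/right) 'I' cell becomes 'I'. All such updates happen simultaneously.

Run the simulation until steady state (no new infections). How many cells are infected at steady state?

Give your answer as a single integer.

Answer: 44

Derivation:
Step 0 (initial): 2 infected
Step 1: +5 new -> 7 infected
Step 2: +8 new -> 15 infected
Step 3: +10 new -> 25 infected
Step 4: +8 new -> 33 infected
Step 5: +5 new -> 38 infected
Step 6: +3 new -> 41 infected
Step 7: +2 new -> 43 infected
Step 8: +1 new -> 44 infected
Step 9: +0 new -> 44 infected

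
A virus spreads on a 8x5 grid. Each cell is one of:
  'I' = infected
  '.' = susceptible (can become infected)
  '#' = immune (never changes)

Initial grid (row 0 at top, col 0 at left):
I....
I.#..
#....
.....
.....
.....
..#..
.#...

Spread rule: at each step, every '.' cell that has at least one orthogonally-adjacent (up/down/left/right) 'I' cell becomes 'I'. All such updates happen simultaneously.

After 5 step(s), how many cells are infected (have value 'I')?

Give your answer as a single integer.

Answer: 21

Derivation:
Step 0 (initial): 2 infected
Step 1: +2 new -> 4 infected
Step 2: +2 new -> 6 infected
Step 3: +3 new -> 9 infected
Step 4: +6 new -> 15 infected
Step 5: +6 new -> 21 infected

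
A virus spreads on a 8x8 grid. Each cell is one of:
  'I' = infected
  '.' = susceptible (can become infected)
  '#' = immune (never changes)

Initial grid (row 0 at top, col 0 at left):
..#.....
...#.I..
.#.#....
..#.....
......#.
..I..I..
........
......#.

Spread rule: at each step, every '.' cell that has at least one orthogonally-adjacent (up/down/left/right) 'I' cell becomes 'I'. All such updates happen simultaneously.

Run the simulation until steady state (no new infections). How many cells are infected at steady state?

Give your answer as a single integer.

Step 0 (initial): 3 infected
Step 1: +12 new -> 15 infected
Step 2: +17 new -> 32 infected
Step 3: +14 new -> 46 infected
Step 4: +4 new -> 50 infected
Step 5: +1 new -> 51 infected
Step 6: +1 new -> 52 infected
Step 7: +2 new -> 54 infected
Step 8: +2 new -> 56 infected
Step 9: +1 new -> 57 infected
Step 10: +0 new -> 57 infected

Answer: 57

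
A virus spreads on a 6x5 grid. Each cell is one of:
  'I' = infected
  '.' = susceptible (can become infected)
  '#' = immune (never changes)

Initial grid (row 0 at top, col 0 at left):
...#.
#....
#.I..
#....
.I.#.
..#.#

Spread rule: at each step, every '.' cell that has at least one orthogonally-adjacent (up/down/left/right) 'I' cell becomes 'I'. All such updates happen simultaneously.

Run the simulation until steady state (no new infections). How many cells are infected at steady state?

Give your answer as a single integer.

Answer: 22

Derivation:
Step 0 (initial): 2 infected
Step 1: +8 new -> 10 infected
Step 2: +6 new -> 16 infected
Step 3: +3 new -> 19 infected
Step 4: +3 new -> 22 infected
Step 5: +0 new -> 22 infected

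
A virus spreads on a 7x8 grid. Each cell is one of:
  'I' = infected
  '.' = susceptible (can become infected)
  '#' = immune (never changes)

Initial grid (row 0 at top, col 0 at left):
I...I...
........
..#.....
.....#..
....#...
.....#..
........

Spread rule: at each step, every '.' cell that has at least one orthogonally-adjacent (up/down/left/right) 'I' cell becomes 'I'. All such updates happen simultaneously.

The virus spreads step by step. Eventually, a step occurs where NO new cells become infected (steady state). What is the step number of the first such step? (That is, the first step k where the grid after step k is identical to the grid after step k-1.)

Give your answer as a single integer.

Step 0 (initial): 2 infected
Step 1: +5 new -> 7 infected
Step 2: +7 new -> 14 infected
Step 3: +8 new -> 22 infected
Step 4: +5 new -> 27 infected
Step 5: +6 new -> 33 infected
Step 6: +6 new -> 39 infected
Step 7: +7 new -> 46 infected
Step 8: +4 new -> 50 infected
Step 9: +2 new -> 52 infected
Step 10: +0 new -> 52 infected

Answer: 10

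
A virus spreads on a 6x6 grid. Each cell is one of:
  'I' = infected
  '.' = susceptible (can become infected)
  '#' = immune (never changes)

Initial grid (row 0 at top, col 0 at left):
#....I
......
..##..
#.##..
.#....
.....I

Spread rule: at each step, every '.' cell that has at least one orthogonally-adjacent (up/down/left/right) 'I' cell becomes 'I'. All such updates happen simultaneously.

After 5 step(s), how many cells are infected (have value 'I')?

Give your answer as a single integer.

Step 0 (initial): 2 infected
Step 1: +4 new -> 6 infected
Step 2: +6 new -> 12 infected
Step 3: +6 new -> 18 infected
Step 4: +4 new -> 22 infected
Step 5: +2 new -> 24 infected

Answer: 24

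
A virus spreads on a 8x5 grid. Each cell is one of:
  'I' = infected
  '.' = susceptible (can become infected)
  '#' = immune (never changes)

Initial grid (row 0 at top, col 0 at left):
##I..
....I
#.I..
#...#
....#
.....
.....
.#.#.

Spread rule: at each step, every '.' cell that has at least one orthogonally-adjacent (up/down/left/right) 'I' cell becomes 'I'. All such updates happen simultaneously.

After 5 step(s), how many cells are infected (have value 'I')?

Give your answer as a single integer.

Answer: 28

Derivation:
Step 0 (initial): 3 infected
Step 1: +8 new -> 11 infected
Step 2: +4 new -> 15 infected
Step 3: +4 new -> 19 infected
Step 4: +4 new -> 23 infected
Step 5: +5 new -> 28 infected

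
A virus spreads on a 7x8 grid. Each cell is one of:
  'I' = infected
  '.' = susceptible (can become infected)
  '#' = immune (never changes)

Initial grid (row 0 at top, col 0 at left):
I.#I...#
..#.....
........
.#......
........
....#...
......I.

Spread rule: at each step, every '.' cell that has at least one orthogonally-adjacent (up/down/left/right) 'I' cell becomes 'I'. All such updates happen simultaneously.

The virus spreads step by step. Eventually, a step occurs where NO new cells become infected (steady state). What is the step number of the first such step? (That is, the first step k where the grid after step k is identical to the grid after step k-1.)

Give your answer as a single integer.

Answer: 7

Derivation:
Step 0 (initial): 3 infected
Step 1: +7 new -> 10 infected
Step 2: +9 new -> 19 infected
Step 3: +11 new -> 30 infected
Step 4: +12 new -> 42 infected
Step 5: +7 new -> 49 infected
Step 6: +2 new -> 51 infected
Step 7: +0 new -> 51 infected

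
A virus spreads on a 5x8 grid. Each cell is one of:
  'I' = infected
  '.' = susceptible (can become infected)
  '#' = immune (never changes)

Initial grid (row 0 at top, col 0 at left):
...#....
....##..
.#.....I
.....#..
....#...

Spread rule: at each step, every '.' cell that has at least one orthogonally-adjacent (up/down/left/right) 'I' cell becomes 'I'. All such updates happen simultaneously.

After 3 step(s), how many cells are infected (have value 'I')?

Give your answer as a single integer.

Step 0 (initial): 1 infected
Step 1: +3 new -> 4 infected
Step 2: +5 new -> 9 infected
Step 3: +3 new -> 12 infected

Answer: 12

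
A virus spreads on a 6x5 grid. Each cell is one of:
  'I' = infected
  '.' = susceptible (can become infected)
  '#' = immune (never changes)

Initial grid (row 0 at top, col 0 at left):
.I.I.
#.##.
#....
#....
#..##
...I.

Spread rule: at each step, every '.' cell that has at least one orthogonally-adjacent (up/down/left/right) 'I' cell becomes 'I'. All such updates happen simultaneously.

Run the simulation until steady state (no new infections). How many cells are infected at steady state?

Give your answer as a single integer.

Answer: 22

Derivation:
Step 0 (initial): 3 infected
Step 1: +6 new -> 9 infected
Step 2: +4 new -> 13 infected
Step 3: +6 new -> 19 infected
Step 4: +3 new -> 22 infected
Step 5: +0 new -> 22 infected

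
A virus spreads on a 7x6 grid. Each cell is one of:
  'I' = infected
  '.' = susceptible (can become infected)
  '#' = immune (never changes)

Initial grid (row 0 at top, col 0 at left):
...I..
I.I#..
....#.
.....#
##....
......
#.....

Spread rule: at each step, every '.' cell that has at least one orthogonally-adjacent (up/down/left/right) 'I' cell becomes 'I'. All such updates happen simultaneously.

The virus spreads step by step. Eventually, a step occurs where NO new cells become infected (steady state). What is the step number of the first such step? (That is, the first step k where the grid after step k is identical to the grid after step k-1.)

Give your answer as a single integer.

Step 0 (initial): 3 infected
Step 1: +6 new -> 9 infected
Step 2: +7 new -> 16 infected
Step 3: +4 new -> 20 infected
Step 4: +4 new -> 24 infected
Step 5: +4 new -> 28 infected
Step 6: +5 new -> 33 infected
Step 7: +2 new -> 35 infected
Step 8: +1 new -> 36 infected
Step 9: +0 new -> 36 infected

Answer: 9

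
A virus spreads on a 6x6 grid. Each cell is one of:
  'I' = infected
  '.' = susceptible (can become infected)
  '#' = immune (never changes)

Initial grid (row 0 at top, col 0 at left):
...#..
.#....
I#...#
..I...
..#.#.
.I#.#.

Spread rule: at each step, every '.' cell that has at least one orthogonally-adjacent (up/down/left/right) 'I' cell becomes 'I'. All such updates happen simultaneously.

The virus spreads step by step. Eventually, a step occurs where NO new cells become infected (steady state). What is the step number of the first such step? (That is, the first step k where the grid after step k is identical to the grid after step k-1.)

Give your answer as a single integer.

Answer: 7

Derivation:
Step 0 (initial): 3 infected
Step 1: +7 new -> 10 infected
Step 2: +6 new -> 16 infected
Step 3: +6 new -> 22 infected
Step 4: +2 new -> 24 infected
Step 5: +3 new -> 27 infected
Step 6: +1 new -> 28 infected
Step 7: +0 new -> 28 infected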